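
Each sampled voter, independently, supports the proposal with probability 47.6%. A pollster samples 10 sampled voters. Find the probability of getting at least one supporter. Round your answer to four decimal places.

P(at least one) = 1 − P(none) = 1 − (1 − 0.476)^10
= 1 − 0.001561 = 0.998439

0.9984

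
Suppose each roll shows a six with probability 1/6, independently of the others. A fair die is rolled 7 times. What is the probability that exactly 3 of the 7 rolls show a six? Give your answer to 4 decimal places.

0.0781

X ~ Binomial(n=7, p=0.166667).
P(X=3) = C(7,3) · p^3 · (1−p)^4
= 35 · 0.0046296 · 0.48225 = 0.078143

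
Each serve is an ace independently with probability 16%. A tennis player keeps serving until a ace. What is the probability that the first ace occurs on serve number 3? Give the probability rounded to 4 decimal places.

Geometric (trials to first success), p = 0.16.
P(Y = 3) = (1−p)^2 · p = 0.7056 · 0.16 = 0.112896

0.1129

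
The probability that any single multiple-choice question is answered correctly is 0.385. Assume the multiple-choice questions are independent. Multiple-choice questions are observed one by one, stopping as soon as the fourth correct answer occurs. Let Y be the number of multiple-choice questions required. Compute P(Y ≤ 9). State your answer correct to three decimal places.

Finishing within 9 multiple-choice questions ⇔ at least 4 successes in the first 9. With X ~ Binomial(9, 0.385), P(Y ≤ 9) = 1 − P(X ≤ 3).
  k=0: C(9,0)·0.385^0·0.615^9 = 0.01259
  k=1: C(9,1)·0.385^1·0.615^8 = 0.07091
  k=2: C(9,2)·0.385^2·0.615^7 = 0.17756
  k=3: C(9,3)·0.385^3·0.615^6 = 0.25937
1 − 0.52042 = 0.47958

0.480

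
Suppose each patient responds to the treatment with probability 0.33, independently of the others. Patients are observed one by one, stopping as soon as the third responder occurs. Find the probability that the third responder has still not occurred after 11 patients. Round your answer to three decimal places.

0.241

Needing more than 11 patients ⇔ fewer than 3 successes in the first 11. With X ~ Binomial(11, 0.33), P(Y > 11) = P(X ≤ 2).
  k=0: C(11,0)·0.33^0·0.67^11 = 0.01221
  k=1: C(11,1)·0.33^1·0.67^10 = 0.06617
  k=2: C(11,2)·0.33^2·0.67^9 = 0.16295
P(X ≤ 2) = 0.24134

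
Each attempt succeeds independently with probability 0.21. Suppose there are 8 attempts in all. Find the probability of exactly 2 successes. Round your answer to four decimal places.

X ~ Binomial(n=8, p=0.21).
P(X=2) = C(8,2) · p^2 · (1−p)^6
= 28 · 0.0441 · 0.24309 = 0.300164

0.3002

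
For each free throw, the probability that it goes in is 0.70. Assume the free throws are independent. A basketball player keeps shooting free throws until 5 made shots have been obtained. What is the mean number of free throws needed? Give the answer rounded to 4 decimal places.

7.1429

Y = total free throws until the fifth success; negative binomial with r=5, p=0.70.
E[Y] = r / p = 5 / 0.70 = 7.142857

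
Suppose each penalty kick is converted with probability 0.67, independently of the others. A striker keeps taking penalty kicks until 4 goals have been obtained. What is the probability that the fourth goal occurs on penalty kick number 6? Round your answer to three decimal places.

0.219

Y = trial on which the fourth success occurs; negative binomial, r=4, p=0.67.
P(Y=6) = C(5,3) · p^4 · (1−p)^2
= 10 · 0.20151 · 0.1089 = 0.21945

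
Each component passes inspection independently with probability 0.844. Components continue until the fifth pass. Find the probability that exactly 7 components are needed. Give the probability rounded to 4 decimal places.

Y = trial on which the fifth success occurs; negative binomial, r=5, p=0.844.
P(Y=7) = C(6,4) · p^5 · (1−p)^2
= 15 · 0.42826 · 0.024336 = 0.156334

0.1563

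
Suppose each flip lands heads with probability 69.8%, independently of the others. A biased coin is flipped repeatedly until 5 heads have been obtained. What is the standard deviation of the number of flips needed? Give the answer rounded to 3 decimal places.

Y = total flips until the fifth success; negative binomial with r=5, p=0.698.
SD(Y) = √[r(1−p)/p²] = √(3.09932) = 1.76049

1.760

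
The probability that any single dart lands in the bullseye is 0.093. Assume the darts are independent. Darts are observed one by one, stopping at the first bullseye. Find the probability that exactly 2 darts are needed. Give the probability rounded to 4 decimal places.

Geometric (trials to first success), p = 0.093.
P(Y = 2) = (1−p)^1 · p = 0.907 · 0.093 = 0.084351

0.0844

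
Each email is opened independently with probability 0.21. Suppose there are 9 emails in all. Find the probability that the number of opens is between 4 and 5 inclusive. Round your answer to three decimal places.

X ~ Binomial(9, 0.21); P(4 ≤ X ≤ 5) = Σ C(9,k) p^k (1−p)^(9−k) over k:
  k=4: C(9,4)·0.21^4·0.79^5 = 0.07540
  k=5: C(9,5)·0.21^5·0.79^4 = 0.02004
Total = 0.09545

0.095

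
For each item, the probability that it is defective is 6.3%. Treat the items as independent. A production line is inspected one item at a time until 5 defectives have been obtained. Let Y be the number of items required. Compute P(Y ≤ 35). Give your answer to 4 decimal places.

0.0667

Finishing within 35 items ⇔ at least 5 successes in the first 35. With X ~ Binomial(35, 0.063), P(Y ≤ 35) = 1 − P(X ≤ 4).
  k=0: C(35,0)·0.063^0·0.937^35 = 0.102538
  k=1: C(35,1)·0.063^1·0.937^34 = 0.241299
  k=2: C(35,2)·0.063^2·0.937^33 = 0.275807
  k=3: C(35,3)·0.063^3·0.937^32 = 0.203985
  k=4: C(35,4)·0.063^4·0.937^31 = 0.109721
1 − 0.933349 = 0.066651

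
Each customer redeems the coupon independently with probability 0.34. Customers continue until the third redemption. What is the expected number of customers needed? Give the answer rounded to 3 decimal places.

8.824

Y = total customers until the third success; negative binomial with r=3, p=0.34.
E[Y] = r / p = 3 / 0.34 = 8.82353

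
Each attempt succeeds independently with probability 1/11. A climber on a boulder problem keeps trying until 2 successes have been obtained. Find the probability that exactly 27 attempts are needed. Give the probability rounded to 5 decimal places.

Y = trial on which the second success occurs; negative binomial, r=2, p=0.090909.
P(Y=27) = C(26,1) · p^2 · (1−p)^25
= 26 · 0.0082645 · 0.092296 = 0.0198322

0.01983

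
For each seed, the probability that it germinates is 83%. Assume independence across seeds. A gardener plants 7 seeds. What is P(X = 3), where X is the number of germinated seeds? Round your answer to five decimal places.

0.01671

X ~ Binomial(n=7, p=0.83).
P(X=3) = C(7,3) · p^3 · (1−p)^4
= 35 · 0.57179 · 0.00083521 = 0.0167147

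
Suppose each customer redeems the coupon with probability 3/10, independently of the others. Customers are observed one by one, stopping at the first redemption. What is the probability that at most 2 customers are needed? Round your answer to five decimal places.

0.51000

Y = number of customers to the first success; geometric, p = 0.30.
P(Y ≤ 2) = 1 − (1−p)^2 = 1 − 0.4900000 = 0.5100000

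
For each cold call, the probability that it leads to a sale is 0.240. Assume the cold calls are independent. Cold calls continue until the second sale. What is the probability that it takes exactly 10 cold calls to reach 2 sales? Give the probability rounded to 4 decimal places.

0.0577

Y = trial on which the second success occurs; negative binomial, r=2, p=0.24.
P(Y=10) = C(9,1) · p^2 · (1−p)^8
= 9 · 0.0576 · 0.1113 = 0.057700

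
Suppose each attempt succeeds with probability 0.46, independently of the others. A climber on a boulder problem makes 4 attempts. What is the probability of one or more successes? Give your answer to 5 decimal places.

P(at least one) = 1 − P(none) = 1 − (1 − 0.46)^4
= 1 − 0.0850306 = 0.9149694

0.91497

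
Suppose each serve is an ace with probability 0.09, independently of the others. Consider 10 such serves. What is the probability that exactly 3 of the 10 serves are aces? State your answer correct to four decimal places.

X ~ Binomial(n=10, p=0.09).
P(X=3) = C(10,3) · p^3 · (1−p)^7
= 120 · 0.000729 · 0.51676 = 0.045206

0.0452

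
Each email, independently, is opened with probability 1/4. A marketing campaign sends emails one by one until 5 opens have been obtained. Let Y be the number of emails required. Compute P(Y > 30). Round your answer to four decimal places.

0.0979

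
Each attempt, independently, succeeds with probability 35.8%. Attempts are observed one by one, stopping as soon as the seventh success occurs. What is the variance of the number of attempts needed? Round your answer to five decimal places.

35.06445

Y = total attempts until the seventh success; negative binomial with r=7, p=0.358.
Var(Y) = r(1−p)/p² = 7·0.642 / 0.358² = 35.0644487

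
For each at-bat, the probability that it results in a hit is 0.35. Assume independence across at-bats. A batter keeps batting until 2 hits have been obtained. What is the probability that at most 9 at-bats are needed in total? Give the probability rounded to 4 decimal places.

0.8789

Finishing within 9 at-bats ⇔ at least 2 successes in the first 9. With X ~ Binomial(9, 0.35), P(Y ≤ 9) = 1 − P(X ≤ 1).
  k=0: C(9,0)·0.35^0·0.65^9 = 0.020712
  k=1: C(9,1)·0.35^1·0.65^8 = 0.100373
1 − 0.121085 = 0.878915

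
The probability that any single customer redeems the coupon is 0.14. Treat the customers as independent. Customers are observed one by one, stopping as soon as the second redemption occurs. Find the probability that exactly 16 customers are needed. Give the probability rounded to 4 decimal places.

0.0356

Y = trial on which the second success occurs; negative binomial, r=2, p=0.14.
P(Y=16) = C(15,1) · p^2 · (1−p)^14
= 15 · 0.0196 · 0.12105 = 0.035590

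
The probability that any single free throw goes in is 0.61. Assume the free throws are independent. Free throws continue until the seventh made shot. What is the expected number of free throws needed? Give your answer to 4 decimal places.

11.4754

Y = total free throws until the seventh success; negative binomial with r=7, p=0.61.
E[Y] = r / p = 7 / 0.61 = 11.475410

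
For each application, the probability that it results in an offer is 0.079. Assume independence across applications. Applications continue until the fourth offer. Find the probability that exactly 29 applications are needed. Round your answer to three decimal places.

0.016

Y = trial on which the fourth success occurs; negative binomial, r=4, p=0.079.
P(Y=29) = C(28,3) · p^4 · (1−p)^25
= 3276 · 3.895e-05 · 0.12779 = 0.01631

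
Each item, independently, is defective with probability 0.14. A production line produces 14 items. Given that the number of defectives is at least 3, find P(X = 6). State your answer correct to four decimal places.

X ~ Binomial(14, 0.14). Want P(X=6 | X≥3) = P(X=6) / P(X≥3).
P(X=6) = C(14,6)·0.14^6·0.86^8 = 0.006766
P(X≥3) = 1 − 0.121054 − 0.275890 − 0.291930 = 0.311126
Ratio = 0.006766 / 0.311126 = 0.021746

0.0217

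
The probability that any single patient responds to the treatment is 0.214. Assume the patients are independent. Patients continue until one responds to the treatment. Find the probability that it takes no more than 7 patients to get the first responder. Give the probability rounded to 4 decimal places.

Y = number of patients to the first success; geometric, p = 0.214.
P(Y ≤ 7) = 1 − (1−p)^7 = 1 − 0.185335 = 0.814665

0.8147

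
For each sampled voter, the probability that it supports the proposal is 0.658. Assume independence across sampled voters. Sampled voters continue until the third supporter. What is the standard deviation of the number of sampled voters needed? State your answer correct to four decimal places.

1.5394

Y = total sampled voters until the third success; negative binomial with r=3, p=0.658.
SD(Y) = √[r(1−p)/p²] = √(2.369712) = 1.539387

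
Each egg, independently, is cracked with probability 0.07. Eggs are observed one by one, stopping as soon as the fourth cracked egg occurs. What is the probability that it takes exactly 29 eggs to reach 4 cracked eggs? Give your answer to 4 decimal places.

0.0128

Y = trial on which the fourth success occurs; negative binomial, r=4, p=0.07.
P(Y=29) = C(28,3) · p^4 · (1−p)^25
= 3276 · 2.401e-05 · 0.16296 = 0.012818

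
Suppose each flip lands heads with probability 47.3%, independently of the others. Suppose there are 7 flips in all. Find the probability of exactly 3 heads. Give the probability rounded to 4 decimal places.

0.2857

X ~ Binomial(n=7, p=0.473).
P(X=3) = C(7,3) · p^3 · (1−p)^4
= 35 · 0.10582 · 0.077133 = 0.285689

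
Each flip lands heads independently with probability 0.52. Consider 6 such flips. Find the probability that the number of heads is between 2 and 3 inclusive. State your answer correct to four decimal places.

X ~ Binomial(6, 0.52); P(2 ≤ X ≤ 3) = Σ C(6,k) p^k (1−p)^(6−k) over k:
  k=2: C(6,2)·0.52^2·0.48^4 = 0.215309
  k=3: C(6,3)·0.52^3·0.48^3 = 0.311002
Total = 0.526312

0.5263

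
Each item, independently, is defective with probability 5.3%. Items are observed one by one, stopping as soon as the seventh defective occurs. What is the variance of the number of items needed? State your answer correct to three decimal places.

2359.915

Y = total items until the seventh success; negative binomial with r=7, p=0.053.
Var(Y) = r(1−p)/p² = 7·0.947 / 0.053² = 2359.91456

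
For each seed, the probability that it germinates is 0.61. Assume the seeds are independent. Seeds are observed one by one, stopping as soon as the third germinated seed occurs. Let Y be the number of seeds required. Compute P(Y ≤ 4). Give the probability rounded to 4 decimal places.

0.4925

Finishing within 4 seeds ⇔ at least 3 successes in the first 4. With X ~ Binomial(4, 0.61), P(Y ≤ 4) = 1 − P(X ≤ 2).
  k=0: C(4,0)·0.61^0·0.39^4 = 0.023134
  k=1: C(4,1)·0.61^1·0.39^3 = 0.144738
  k=2: C(4,2)·0.61^2·0.39^2 = 0.339578
1 − 0.507451 = 0.492549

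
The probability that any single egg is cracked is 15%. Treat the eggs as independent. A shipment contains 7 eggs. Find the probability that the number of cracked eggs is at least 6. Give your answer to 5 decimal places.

X ~ Binomial(7, 0.15); P(X ≥ 6) = Σ C(7,k) p^k (1−p)^(7−k) over k:
  k=6: C(7,6)·0.15^6·0.85^1 = 0.0000678
  k=7: C(7,7)·0.15^7·0.85^0 = 0.0000017
Total = 0.0000695

0.00007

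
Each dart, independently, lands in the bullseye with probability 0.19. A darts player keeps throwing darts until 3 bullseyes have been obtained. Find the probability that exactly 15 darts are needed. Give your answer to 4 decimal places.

0.0498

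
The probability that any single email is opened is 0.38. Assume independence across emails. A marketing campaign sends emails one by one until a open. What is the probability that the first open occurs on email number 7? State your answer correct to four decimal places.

Geometric (trials to first success), p = 0.38.
P(Y = 7) = (1−p)^6 · p = 0.0568 · 0.38 = 0.021584

0.0216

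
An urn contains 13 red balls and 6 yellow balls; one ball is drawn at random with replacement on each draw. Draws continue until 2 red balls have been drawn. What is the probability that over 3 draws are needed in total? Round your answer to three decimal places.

0.236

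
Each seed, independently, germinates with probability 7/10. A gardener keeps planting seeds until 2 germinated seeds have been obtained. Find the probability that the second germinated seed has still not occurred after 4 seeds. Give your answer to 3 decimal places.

Needing more than 4 seeds ⇔ fewer than 2 successes in the first 4. With X ~ Binomial(4, 0.70), P(Y > 4) = P(X ≤ 1).
  k=0: C(4,0)·0.70^0·0.30^4 = 0.00810
  k=1: C(4,1)·0.70^1·0.30^3 = 0.07560
P(X ≤ 1) = 0.08370

0.084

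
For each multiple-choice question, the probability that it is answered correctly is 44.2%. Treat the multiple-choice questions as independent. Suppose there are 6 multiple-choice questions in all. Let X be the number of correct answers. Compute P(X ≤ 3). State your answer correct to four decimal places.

0.7578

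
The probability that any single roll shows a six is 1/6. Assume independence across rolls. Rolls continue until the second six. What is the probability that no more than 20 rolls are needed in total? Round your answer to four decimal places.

Finishing within 20 rolls ⇔ at least 2 successes in the first 20. With X ~ Binomial(20, 0.166667), P(Y ≤ 20) = 1 − P(X ≤ 1).
  k=0: C(20,0)·0.166667^0·0.833333^20 = 0.026084
  k=1: C(20,1)·0.166667^1·0.833333^19 = 0.104336
1 − 0.130420 = 0.869580

0.8696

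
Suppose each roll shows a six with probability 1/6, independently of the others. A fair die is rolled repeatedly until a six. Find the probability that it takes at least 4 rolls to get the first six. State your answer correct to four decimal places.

Y = number of rolls to the first success; geometric, p = 0.166667.
P(Y > 3) = P(first 3 all fail) = (1−p)^3 = 0.578704

0.5787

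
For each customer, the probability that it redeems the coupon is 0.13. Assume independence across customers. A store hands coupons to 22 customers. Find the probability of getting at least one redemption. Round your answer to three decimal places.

0.953

P(at least one) = 1 − P(none) = 1 − (1 − 0.13)^22
= 1 − 0.04671 = 0.95329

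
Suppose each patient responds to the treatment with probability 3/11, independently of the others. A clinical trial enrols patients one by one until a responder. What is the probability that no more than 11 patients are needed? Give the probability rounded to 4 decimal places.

Y = number of patients to the first success; geometric, p = 0.272727.
P(Y ≤ 11) = 1 − (1−p)^11 = 1 − 0.030107 = 0.969893

0.9699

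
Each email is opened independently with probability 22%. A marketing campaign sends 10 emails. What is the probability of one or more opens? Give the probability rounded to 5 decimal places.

P(at least one) = 1 − P(none) = 1 − (1 − 0.22)^10
= 1 − 0.0833578 = 0.9166422

0.91664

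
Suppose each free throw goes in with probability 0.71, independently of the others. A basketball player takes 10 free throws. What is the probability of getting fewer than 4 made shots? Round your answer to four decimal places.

0.0087

X ~ Binomial(10, 0.71); P(X ≤ 3) = Σ C(10,k) p^k (1−p)^(10−k) over k:
  k=0: C(10,0)·0.71^0·0.29^10 = 0.000004
  k=1: C(10,1)·0.71^1·0.29^9 = 0.000103
  k=2: C(10,2)·0.71^2·0.29^8 = 0.001135
  k=3: C(10,3)·0.71^3·0.29^7 = 0.007409
Total = 0.008651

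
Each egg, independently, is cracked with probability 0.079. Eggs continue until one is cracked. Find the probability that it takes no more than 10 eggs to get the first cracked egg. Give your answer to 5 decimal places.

Y = number of eggs to the first success; geometric, p = 0.079.
P(Y ≤ 10) = 1 − (1−p)^10 = 1 − 0.4391332 = 0.5608668

0.56087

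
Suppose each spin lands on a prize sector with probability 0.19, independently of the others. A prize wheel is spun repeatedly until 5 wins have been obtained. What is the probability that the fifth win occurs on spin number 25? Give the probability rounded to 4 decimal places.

0.0389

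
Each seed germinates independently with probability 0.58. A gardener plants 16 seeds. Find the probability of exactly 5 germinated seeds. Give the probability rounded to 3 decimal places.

X ~ Binomial(n=16, p=0.58).
P(X=5) = C(16,5) · p^5 · (1−p)^11
= 4368 · 0.065636 · 7.1737e-05 = 0.02057

0.021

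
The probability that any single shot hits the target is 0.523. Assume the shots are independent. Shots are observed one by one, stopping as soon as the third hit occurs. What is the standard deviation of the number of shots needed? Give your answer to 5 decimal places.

2.28727

Y = total shots until the third success; negative binomial with r=3, p=0.523.
SD(Y) = √[r(1−p)/p²] = √(5.2316208) = 2.2872737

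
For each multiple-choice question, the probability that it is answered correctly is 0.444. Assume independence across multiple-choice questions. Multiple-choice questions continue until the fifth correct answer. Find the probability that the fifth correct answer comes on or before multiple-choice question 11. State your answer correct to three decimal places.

0.587

Finishing within 11 multiple-choice questions ⇔ at least 5 successes in the first 11. With X ~ Binomial(11, 0.444), P(Y ≤ 11) = 1 − P(X ≤ 4).
  k=0: C(11,0)·0.444^0·0.556^11 = 0.00157
  k=1: C(11,1)·0.444^1·0.556^10 = 0.01379
  k=2: C(11,2)·0.444^2·0.556^9 = 0.05506
  k=3: C(11,3)·0.444^3·0.556^8 = 0.13190
  k=4: C(11,4)·0.444^4·0.556^7 = 0.21065
1 − 0.41296 = 0.58704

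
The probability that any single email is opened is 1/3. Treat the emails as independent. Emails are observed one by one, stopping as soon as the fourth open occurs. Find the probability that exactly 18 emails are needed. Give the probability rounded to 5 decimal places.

0.02876

Y = trial on which the fourth success occurs; negative binomial, r=4, p=0.333333.
P(Y=18) = C(17,3) · p^4 · (1−p)^14
= 680 · 0.012346 · 0.0034255 = 0.0287572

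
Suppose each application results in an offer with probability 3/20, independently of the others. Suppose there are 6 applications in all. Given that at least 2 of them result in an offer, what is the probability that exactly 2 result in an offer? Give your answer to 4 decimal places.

X ~ Binomial(6, 0.15). Want P(X=2 | X≥2) = P(X=2) / P(X≥2).
P(X=2) = C(6,2)·0.15^2·0.85^4 = 0.176177
P(X≥2) = 1 − 0.377150 − 0.399335 = 0.223516
Ratio = 0.176177 / 0.223516 = 0.788209

0.7882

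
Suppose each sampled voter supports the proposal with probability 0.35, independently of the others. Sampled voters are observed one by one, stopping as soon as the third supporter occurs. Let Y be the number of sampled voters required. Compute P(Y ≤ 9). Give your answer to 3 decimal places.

0.663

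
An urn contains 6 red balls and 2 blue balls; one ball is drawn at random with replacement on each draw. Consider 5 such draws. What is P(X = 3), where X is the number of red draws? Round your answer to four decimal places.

0.2637

X ~ Binomial(n=5, p=0.75).
P(X=3) = C(5,3) · p^3 · (1−p)^2
= 10 · 0.42188 · 0.0625 = 0.263672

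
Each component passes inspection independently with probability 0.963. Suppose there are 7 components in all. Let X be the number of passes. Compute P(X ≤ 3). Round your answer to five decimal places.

0.00006

X ~ Binomial(7, 0.963); P(X ≤ 3) = Σ C(7,k) p^k (1−p)^(7−k) over k:
  k=0: C(7,0)·0.963^0·0.037^7 = 0.0000000
  k=1: C(7,1)·0.963^1·0.037^6 = 0.0000000
  k=2: C(7,2)·0.963^2·0.037^5 = 0.0000014
  k=3: C(7,3)·0.963^3·0.037^4 = 0.0000586
Total = 0.0000599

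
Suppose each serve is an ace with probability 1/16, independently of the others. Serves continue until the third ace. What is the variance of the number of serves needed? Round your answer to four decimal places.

720.0000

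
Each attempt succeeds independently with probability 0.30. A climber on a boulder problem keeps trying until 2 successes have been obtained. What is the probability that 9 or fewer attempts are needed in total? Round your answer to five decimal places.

0.80400

Finishing within 9 attempts ⇔ at least 2 successes in the first 9. With X ~ Binomial(9, 0.30), P(Y ≤ 9) = 1 − P(X ≤ 1).
  k=0: C(9,0)·0.30^0·0.70^9 = 0.0403536
  k=1: C(9,1)·0.30^1·0.70^8 = 0.1556496
1 − 0.1960032 = 0.8039968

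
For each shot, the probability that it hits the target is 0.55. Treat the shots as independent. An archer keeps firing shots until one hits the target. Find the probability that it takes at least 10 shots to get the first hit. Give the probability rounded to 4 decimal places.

Y = number of shots to the first success; geometric, p = 0.55.
P(Y > 9) = P(first 9 all fail) = (1−p)^9 = 0.000757

0.0008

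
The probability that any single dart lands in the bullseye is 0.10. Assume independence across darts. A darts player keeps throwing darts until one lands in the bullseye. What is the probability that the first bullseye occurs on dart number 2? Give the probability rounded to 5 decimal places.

0.09000

Geometric (trials to first success), p = 0.10.
P(Y = 2) = (1−p)^1 · p = 0.9 · 0.10 = 0.0900000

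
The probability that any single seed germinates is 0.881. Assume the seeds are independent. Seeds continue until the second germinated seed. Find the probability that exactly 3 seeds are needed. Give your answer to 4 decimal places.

0.1847

Y = trial on which the second success occurs; negative binomial, r=2, p=0.881.
P(Y=3) = C(2,1) · p^2 · (1−p)^1
= 2 · 0.77616 · 0.119 = 0.184726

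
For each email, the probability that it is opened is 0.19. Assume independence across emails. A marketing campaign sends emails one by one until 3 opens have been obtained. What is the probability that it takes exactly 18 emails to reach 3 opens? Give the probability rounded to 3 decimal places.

0.040

Y = trial on which the third success occurs; negative binomial, r=3, p=0.19.
P(Y=18) = C(17,2) · p^3 · (1−p)^15
= 136 · 0.006859 · 0.042391 = 0.03954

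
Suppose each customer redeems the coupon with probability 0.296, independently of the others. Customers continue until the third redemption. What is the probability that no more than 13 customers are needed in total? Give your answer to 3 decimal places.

Finishing within 13 customers ⇔ at least 3 successes in the first 13. With X ~ Binomial(13, 0.296), P(Y ≤ 13) = 1 − P(X ≤ 2).
  k=0: C(13,0)·0.296^0·0.704^13 = 0.01043
  k=1: C(13,1)·0.296^1·0.704^12 = 0.05703
  k=2: C(13,2)·0.296^2·0.704^11 = 0.14387
1 − 0.21134 = 0.78866

0.789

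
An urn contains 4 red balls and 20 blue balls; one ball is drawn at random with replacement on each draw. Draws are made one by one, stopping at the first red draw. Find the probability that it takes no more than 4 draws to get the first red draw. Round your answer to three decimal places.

Y = number of draws to the first success; geometric, p = 0.166667.
P(Y ≤ 4) = 1 − (1−p)^4 = 1 − 0.48225 = 0.51775

0.518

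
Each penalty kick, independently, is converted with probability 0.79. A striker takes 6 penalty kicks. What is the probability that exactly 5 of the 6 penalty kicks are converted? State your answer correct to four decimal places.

0.3877

X ~ Binomial(n=6, p=0.79).
P(X=5) = C(6,5) · p^5 · (1−p)^1
= 6 · 0.30771 · 0.21 = 0.387709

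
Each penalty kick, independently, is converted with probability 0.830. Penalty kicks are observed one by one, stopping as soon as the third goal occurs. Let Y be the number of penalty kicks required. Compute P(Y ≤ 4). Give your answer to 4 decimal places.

0.8634

Finishing within 4 penalty kicks ⇔ at least 3 successes in the first 4. With X ~ Binomial(4, 0.83), P(Y ≤ 4) = 1 − P(X ≤ 2).
  k=0: C(4,0)·0.83^0·0.17^4 = 0.000835
  k=1: C(4,1)·0.83^1·0.17^3 = 0.016311
  k=2: C(4,2)·0.83^2·0.17^2 = 0.119455
1 − 0.136602 = 0.863398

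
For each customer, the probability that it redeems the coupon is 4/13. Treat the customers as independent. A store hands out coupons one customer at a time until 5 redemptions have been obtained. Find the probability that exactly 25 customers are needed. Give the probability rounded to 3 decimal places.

0.019

Y = trial on which the fifth success occurs; negative binomial, r=5, p=0.307692.
P(Y=25) = C(24,4) · p^5 · (1−p)^20
= 10626 · 0.0027579 · 0.00063971 = 0.01875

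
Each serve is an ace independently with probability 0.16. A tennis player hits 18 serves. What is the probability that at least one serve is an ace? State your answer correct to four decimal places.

0.9566

P(at least one) = 1 − P(none) = 1 − (1 − 0.16)^18
= 1 − 0.043354 = 0.956646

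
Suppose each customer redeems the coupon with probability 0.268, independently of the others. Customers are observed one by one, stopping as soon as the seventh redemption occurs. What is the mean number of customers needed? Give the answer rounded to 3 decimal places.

26.119

Y = total customers until the seventh success; negative binomial with r=7, p=0.268.
E[Y] = r / p = 7 / 0.268 = 26.11940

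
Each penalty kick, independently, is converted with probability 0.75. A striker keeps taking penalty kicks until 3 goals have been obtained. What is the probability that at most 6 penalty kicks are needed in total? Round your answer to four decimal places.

Finishing within 6 penalty kicks ⇔ at least 3 successes in the first 6. With X ~ Binomial(6, 0.75), P(Y ≤ 6) = 1 − P(X ≤ 2).
  k=0: C(6,0)·0.75^0·0.25^6 = 0.000244
  k=1: C(6,1)·0.75^1·0.25^5 = 0.004395
  k=2: C(6,2)·0.75^2·0.25^4 = 0.032959
1 − 0.037598 = 0.962402

0.9624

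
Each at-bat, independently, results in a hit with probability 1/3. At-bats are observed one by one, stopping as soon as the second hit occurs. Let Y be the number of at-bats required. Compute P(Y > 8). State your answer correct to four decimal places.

0.1951

Needing more than 8 at-bats ⇔ fewer than 2 successes in the first 8. With X ~ Binomial(8, 0.333333), P(Y > 8) = P(X ≤ 1).
  k=0: C(8,0)·0.333333^0·0.666667^8 = 0.039018
  k=1: C(8,1)·0.333333^1·0.666667^7 = 0.156074
P(X ≤ 1) = 0.195092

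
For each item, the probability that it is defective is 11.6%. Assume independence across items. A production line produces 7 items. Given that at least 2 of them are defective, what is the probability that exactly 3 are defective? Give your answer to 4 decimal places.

0.1750

X ~ Binomial(7, 0.116). Want P(X=3 | X≥2) = P(X=3) / P(X≥2).
P(X=3) = C(7,3)·0.116^3·0.884^4 = 0.033362
P(X≥2) = 1 − 0.421858 − 0.387498 = 0.190644
Ratio = 0.033362 / 0.190644 = 0.174996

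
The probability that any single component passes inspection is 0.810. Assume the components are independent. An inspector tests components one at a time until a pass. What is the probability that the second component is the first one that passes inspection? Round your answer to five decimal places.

0.15390

Geometric (trials to first success), p = 0.81.
P(Y = 2) = (1−p)^1 · p = 0.19 · 0.81 = 0.1539000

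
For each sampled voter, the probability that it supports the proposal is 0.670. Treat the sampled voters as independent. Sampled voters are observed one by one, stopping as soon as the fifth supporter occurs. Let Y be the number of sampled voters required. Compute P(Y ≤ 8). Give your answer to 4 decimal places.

0.7481

Finishing within 8 sampled voters ⇔ at least 5 successes in the first 8. With X ~ Binomial(8, 0.67), P(Y ≤ 8) = 1 − P(X ≤ 4).
  k=0: C(8,0)·0.67^0·0.33^8 = 0.000141
  k=1: C(8,1)·0.67^1·0.33^7 = 0.002284
  k=2: C(8,2)·0.67^2·0.33^6 = 0.016233
  k=3: C(8,3)·0.67^3·0.33^5 = 0.065915
  k=4: C(8,4)·0.67^4·0.33^4 = 0.167283
1 − 0.251856 = 0.748144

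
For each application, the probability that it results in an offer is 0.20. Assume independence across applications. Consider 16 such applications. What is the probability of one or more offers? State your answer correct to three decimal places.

0.972

P(at least one) = 1 − P(none) = 1 − (1 − 0.20)^16
= 1 − 0.02815 = 0.97185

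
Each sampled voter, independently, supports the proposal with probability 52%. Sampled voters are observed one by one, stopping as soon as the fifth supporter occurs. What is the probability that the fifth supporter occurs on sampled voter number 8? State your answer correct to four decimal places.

0.1472

Y = trial on which the fifth success occurs; negative binomial, r=5, p=0.52.
P(Y=8) = C(7,4) · p^5 · (1−p)^3
= 35 · 0.03802 · 0.11059 = 0.147166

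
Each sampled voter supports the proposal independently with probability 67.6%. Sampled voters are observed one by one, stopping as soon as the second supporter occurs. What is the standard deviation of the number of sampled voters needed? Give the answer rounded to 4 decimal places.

Y = total sampled voters until the second success; negative binomial with r=2, p=0.676.
SD(Y) = √[r(1−p)/p²] = √(1.418018) = 1.190805

1.1908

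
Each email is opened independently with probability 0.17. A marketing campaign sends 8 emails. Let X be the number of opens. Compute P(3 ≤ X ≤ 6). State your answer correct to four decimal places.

X ~ Binomial(8, 0.17); P(3 ≤ X ≤ 6) = Σ C(8,k) p^k (1−p)^(8−k) over k:
  k=3: C(8,3)·0.17^3·0.83^5 = 0.108374
  k=4: C(8,4)·0.17^4·0.83^4 = 0.027746
  k=5: C(8,5)·0.17^5·0.83^3 = 0.004546
  k=6: C(8,6)·0.17^6·0.83^2 = 0.000466
Total = 0.141132

0.1411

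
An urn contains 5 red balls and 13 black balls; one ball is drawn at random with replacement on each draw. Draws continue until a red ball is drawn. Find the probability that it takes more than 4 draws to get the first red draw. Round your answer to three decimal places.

Y = number of draws to the first success; geometric, p = 0.277778.
P(Y > 4) = P(first 4 all fail) = (1−p)^4 = 0.27207

0.272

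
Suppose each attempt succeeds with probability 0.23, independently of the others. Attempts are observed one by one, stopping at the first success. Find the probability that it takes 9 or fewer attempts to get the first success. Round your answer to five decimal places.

0.90485

Y = number of attempts to the first success; geometric, p = 0.23.
P(Y ≤ 9) = 1 − (1−p)^9 = 1 − 0.0951517 = 0.9048483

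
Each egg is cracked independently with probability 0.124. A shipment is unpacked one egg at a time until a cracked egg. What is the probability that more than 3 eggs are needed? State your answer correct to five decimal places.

0.67222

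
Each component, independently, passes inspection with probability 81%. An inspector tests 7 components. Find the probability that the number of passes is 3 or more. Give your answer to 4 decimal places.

X ~ Binomial(7, 0.81); P(X ≥ 3) = Σ C(7,k) p^k (1−p)^(7−k) over k:
  k=3: C(7,3)·0.81^3·0.19^4 = 0.024240
  k=4: C(7,4)·0.81^4·0.19^3 = 0.103340
  k=5: C(7,5)·0.81^5·0.19^2 = 0.264333
  k=6: C(7,6)·0.81^6·0.19^1 = 0.375631
  k=7: C(7,7)·0.81^7·0.19^0 = 0.228768
Total = 0.996313

0.9963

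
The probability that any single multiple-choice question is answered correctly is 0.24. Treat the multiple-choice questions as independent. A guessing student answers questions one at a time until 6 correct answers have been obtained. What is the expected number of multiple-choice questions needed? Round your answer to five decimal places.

Y = total multiple-choice questions until the sixth success; negative binomial with r=6, p=0.24.
E[Y] = r / p = 6 / 0.24 = 25.0000000

25.00000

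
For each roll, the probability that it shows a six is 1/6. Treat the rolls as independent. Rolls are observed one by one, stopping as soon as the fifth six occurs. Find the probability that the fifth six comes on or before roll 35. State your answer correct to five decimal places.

0.71568

Finishing within 35 rolls ⇔ at least 5 successes in the first 35. With X ~ Binomial(35, 0.166667), P(Y ≤ 35) = 1 − P(X ≤ 4).
  k=0: C(35,0)·0.166667^0·0.833333^35 = 0.0016930
  k=1: C(35,1)·0.166667^1·0.833333^34 = 0.0118510
  k=2: C(35,2)·0.166667^2·0.833333^33 = 0.0402933
  k=3: C(35,3)·0.166667^3·0.833333^32 = 0.0886454
  k=4: C(35,4)·0.166667^4·0.833333^31 = 0.1418326
1 − 0.2843153 = 0.7156847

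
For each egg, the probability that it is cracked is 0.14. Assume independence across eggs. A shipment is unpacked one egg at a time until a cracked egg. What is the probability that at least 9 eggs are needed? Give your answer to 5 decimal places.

Y = number of eggs to the first success; geometric, p = 0.14.
P(Y > 8) = P(first 8 all fail) = (1−p)^8 = 0.2992179

0.29922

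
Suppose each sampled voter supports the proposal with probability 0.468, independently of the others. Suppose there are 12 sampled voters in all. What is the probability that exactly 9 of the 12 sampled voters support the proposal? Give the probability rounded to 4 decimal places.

0.0357

X ~ Binomial(n=12, p=0.468).
P(X=9) = C(12,9) · p^9 · (1−p)^3
= 220 · 0.001077 · 0.15057 = 0.035676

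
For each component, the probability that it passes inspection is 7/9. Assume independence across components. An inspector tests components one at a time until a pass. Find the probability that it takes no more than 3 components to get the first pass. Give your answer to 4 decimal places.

Y = number of components to the first success; geometric, p = 0.777778.
P(Y ≤ 3) = 1 − (1−p)^3 = 1 − 0.010974 = 0.989026

0.9890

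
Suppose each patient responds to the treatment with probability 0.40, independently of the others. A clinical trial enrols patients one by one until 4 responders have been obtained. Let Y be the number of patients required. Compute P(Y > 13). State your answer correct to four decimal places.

0.1686

Needing more than 13 patients ⇔ fewer than 4 successes in the first 13. With X ~ Binomial(13, 0.40), P(Y > 13) = P(X ≤ 3).
  k=0: C(13,0)·0.40^0·0.60^13 = 0.001306
  k=1: C(13,1)·0.40^1·0.60^12 = 0.011319
  k=2: C(13,2)·0.40^2·0.60^11 = 0.045277
  k=3: C(13,3)·0.40^3·0.60^10 = 0.110677
P(X ≤ 3) = 0.168580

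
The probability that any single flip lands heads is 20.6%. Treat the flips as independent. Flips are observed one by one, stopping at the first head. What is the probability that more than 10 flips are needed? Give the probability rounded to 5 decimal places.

Y = number of flips to the first success; geometric, p = 0.206.
P(Y > 10) = P(first 10 all fail) = (1−p)^10 = 0.0995875

0.09959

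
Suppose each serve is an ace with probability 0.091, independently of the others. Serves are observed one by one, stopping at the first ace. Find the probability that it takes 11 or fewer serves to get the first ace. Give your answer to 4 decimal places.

0.6499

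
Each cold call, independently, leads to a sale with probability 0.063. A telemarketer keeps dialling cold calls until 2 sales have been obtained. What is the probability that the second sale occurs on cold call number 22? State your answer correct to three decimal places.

Y = trial on which the second success occurs; negative binomial, r=2, p=0.063.
P(Y=22) = C(21,1) · p^2 · (1−p)^20
= 21 · 0.003969 · 0.27214 = 0.02268

0.023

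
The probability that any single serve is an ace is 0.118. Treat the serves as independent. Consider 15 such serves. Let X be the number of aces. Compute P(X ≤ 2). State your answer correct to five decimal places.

0.74302

X ~ Binomial(15, 0.118); P(X ≤ 2) = Σ C(15,k) p^k (1−p)^(15−k) over k:
  k=0: C(15,0)·0.118^0·0.882^15 = 0.1520648
  k=1: C(15,1)·0.118^1·0.882^14 = 0.3051641
  k=2: C(15,2)·0.118^2·0.882^13 = 0.2857886
Total = 0.7430176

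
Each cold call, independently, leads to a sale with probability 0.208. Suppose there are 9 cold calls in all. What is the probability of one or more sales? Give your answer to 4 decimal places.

P(at least one) = 1 − P(none) = 1 − (1 − 0.208)^9
= 1 − 0.122610 = 0.877390

0.8774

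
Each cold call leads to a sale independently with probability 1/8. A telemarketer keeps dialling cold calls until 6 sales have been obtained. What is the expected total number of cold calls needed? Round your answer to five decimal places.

Y = total cold calls until the sixth success; negative binomial with r=6, p=0.125.
E[Y] = r / p = 6 / 0.125 = 48.0000000

48.00000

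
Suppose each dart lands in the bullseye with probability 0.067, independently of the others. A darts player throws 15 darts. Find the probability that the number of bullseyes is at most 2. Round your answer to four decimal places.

0.9253

X ~ Binomial(15, 0.067); P(X ≤ 2) = Σ C(15,k) p^k (1−p)^(15−k) over k:
  k=0: C(15,0)·0.067^0·0.933^15 = 0.353366
  k=1: C(15,1)·0.067^1·0.933^14 = 0.380635
  k=2: C(15,2)·0.067^2·0.933^13 = 0.191338
Total = 0.925339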